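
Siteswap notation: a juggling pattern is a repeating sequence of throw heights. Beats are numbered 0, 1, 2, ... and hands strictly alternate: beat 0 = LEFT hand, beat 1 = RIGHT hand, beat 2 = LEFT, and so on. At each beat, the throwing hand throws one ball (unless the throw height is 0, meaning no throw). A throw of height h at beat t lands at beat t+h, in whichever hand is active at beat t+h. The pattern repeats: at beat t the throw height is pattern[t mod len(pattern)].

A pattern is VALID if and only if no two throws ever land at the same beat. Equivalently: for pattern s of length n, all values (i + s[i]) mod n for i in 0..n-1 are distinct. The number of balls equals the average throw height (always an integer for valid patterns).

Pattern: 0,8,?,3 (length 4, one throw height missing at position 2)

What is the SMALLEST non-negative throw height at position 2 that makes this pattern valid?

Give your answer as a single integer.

Answer: 1

Derivation:
i=0: (0 + 0) mod 4 = 0
i=1: (1 + 8) mod 4 = 1
i=2: s[i]=? (unknown)
i=3: (3 + 3) mod 4 = 2
Known residues: [0, 1, 2]; need a permutation of 0..3, so missing residue r = 3
Need (2 + s) mod 4 = 3; smallest s = (3 - 2) mod 4 = 1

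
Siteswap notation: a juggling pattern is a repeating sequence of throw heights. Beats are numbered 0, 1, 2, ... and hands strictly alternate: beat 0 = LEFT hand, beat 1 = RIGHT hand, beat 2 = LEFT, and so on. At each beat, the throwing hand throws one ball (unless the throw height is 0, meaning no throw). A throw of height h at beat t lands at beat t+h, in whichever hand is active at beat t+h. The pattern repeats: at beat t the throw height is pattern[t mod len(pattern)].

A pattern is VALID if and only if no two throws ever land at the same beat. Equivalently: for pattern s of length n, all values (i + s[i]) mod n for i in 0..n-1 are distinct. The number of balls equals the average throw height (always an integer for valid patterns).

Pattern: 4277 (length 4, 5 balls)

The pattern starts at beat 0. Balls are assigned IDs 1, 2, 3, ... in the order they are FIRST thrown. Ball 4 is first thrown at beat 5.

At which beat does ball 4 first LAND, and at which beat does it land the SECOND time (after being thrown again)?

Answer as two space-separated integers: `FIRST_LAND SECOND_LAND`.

Answer: 7 14

Derivation:
Beat 0 (L): throw ball1 h=4 -> lands@4:L; in-air after throw: [b1@4:L]
Beat 1 (R): throw ball2 h=2 -> lands@3:R; in-air after throw: [b2@3:R b1@4:L]
Beat 2 (L): throw ball3 h=7 -> lands@9:R; in-air after throw: [b2@3:R b1@4:L b3@9:R]
Beat 3 (R): throw ball2 h=7 -> lands@10:L; in-air after throw: [b1@4:L b3@9:R b2@10:L]
Beat 4 (L): throw ball1 h=4 -> lands@8:L; in-air after throw: [b1@8:L b3@9:R b2@10:L]
Beat 5 (R): throw ball4 h=2 -> lands@7:R; in-air after throw: [b4@7:R b1@8:L b3@9:R b2@10:L]
Beat 6 (L): throw ball5 h=7 -> lands@13:R; in-air after throw: [b4@7:R b1@8:L b3@9:R b2@10:L b5@13:R]
Beat 7 (R): throw ball4 h=7 -> lands@14:L; in-air after throw: [b1@8:L b3@9:R b2@10:L b5@13:R b4@14:L]
Beat 8 (L): throw ball1 h=4 -> lands@12:L; in-air after throw: [b3@9:R b2@10:L b1@12:L b5@13:R b4@14:L]
Beat 9 (R): throw ball3 h=2 -> lands@11:R; in-air after throw: [b2@10:L b3@11:R b1@12:L b5@13:R b4@14:L]
Beat 10 (L): throw ball2 h=7 -> lands@17:R; in-air after throw: [b3@11:R b1@12:L b5@13:R b4@14:L b2@17:R]
Beat 11 (R): throw ball3 h=7 -> lands@18:L; in-air after throw: [b1@12:L b5@13:R b4@14:L b2@17:R b3@18:L]
Beat 12 (L): throw ball1 h=4 -> lands@16:L; in-air after throw: [b5@13:R b4@14:L b1@16:L b2@17:R b3@18:L]
Beat 13 (R): throw ball5 h=2 -> lands@15:R; in-air after throw: [b4@14:L b5@15:R b1@16:L b2@17:R b3@18:L]
Beat 14 (L): throw ball4 h=7 -> lands@21:R; in-air after throw: [b5@15:R b1@16:L b2@17:R b3@18:L b4@21:R]
Ball 4: thrown@5 h=2 -> first land @7; rethrown@7 h=7 -> second land @14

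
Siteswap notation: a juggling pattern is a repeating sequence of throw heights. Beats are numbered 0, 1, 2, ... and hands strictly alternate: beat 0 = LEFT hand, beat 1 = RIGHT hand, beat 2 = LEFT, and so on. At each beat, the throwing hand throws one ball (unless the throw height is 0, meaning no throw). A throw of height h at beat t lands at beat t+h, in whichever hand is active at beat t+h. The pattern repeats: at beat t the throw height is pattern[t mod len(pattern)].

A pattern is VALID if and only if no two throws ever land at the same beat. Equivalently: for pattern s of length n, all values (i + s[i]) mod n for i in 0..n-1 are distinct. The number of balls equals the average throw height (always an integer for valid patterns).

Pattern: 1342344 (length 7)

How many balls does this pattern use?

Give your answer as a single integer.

Pattern = [1, 3, 4, 2, 3, 4, 4], length n = 7
  position 0: throw height = 1, running sum = 1
  position 1: throw height = 3, running sum = 4
  position 2: throw height = 4, running sum = 8
  position 3: throw height = 2, running sum = 10
  position 4: throw height = 3, running sum = 13
  position 5: throw height = 4, running sum = 17
  position 6: throw height = 4, running sum = 21
Total sum = 21; balls = sum / n = 21 / 7 = 3

Answer: 3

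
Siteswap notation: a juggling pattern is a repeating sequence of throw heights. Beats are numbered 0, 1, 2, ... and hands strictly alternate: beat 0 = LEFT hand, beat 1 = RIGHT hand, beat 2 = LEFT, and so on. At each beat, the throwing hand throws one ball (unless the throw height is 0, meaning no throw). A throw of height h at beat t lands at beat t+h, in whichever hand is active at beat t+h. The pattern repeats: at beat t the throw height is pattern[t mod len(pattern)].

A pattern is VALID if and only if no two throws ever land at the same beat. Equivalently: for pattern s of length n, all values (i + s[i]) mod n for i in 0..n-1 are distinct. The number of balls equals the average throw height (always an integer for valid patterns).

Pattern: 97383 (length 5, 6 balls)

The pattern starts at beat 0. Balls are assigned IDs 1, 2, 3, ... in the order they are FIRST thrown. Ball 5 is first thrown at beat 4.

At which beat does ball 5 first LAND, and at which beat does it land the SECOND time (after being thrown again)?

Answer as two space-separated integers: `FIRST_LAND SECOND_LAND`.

Answer: 7 10

Derivation:
Beat 0 (L): throw ball1 h=9 -> lands@9:R; in-air after throw: [b1@9:R]
Beat 1 (R): throw ball2 h=7 -> lands@8:L; in-air after throw: [b2@8:L b1@9:R]
Beat 2 (L): throw ball3 h=3 -> lands@5:R; in-air after throw: [b3@5:R b2@8:L b1@9:R]
Beat 3 (R): throw ball4 h=8 -> lands@11:R; in-air after throw: [b3@5:R b2@8:L b1@9:R b4@11:R]
Beat 4 (L): throw ball5 h=3 -> lands@7:R; in-air after throw: [b3@5:R b5@7:R b2@8:L b1@9:R b4@11:R]
Beat 5 (R): throw ball3 h=9 -> lands@14:L; in-air after throw: [b5@7:R b2@8:L b1@9:R b4@11:R b3@14:L]
Beat 6 (L): throw ball6 h=7 -> lands@13:R; in-air after throw: [b5@7:R b2@8:L b1@9:R b4@11:R b6@13:R b3@14:L]
Beat 7 (R): throw ball5 h=3 -> lands@10:L; in-air after throw: [b2@8:L b1@9:R b5@10:L b4@11:R b6@13:R b3@14:L]
Beat 8 (L): throw ball2 h=8 -> lands@16:L; in-air after throw: [b1@9:R b5@10:L b4@11:R b6@13:R b3@14:L b2@16:L]
Beat 9 (R): throw ball1 h=3 -> lands@12:L; in-air after throw: [b5@10:L b4@11:R b1@12:L b6@13:R b3@14:L b2@16:L]
Beat 10 (L): throw ball5 h=9 -> lands@19:R; in-air after throw: [b4@11:R b1@12:L b6@13:R b3@14:L b2@16:L b5@19:R]
Ball 5: thrown@4 h=3 -> first land @7; rethrown@7 h=3 -> second land @10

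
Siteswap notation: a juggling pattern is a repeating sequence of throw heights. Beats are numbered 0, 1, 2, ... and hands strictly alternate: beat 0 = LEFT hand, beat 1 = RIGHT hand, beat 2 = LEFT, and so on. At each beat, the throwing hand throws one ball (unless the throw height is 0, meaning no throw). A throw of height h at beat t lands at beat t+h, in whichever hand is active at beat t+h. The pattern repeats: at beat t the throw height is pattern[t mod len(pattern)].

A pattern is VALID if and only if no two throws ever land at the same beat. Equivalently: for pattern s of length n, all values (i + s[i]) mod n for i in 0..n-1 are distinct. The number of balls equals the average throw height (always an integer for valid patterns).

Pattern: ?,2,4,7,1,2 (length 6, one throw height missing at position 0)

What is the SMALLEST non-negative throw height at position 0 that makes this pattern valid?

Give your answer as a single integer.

i=0: s[i]=? (unknown)
i=1: (1 + 2) mod 6 = 3
i=2: (2 + 4) mod 6 = 0
i=3: (3 + 7) mod 6 = 4
i=4: (4 + 1) mod 6 = 5
i=5: (5 + 2) mod 6 = 1
Known residues: [0, 1, 3, 4, 5]; need a permutation of 0..5, so missing residue r = 2
Need (0 + s) mod 6 = 2; smallest s = (2 - 0) mod 6 = 2

Answer: 2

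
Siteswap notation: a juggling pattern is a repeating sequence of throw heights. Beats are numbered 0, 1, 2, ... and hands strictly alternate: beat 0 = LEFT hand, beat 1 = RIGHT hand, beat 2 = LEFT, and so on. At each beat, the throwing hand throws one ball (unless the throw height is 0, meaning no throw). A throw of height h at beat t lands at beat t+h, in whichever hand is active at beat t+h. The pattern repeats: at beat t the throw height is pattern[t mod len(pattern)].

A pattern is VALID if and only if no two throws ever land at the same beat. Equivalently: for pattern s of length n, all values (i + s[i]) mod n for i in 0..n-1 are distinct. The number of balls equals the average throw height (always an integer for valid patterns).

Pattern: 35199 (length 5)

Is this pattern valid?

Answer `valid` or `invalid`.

i=0: (i + s[i]) mod n = (0 + 3) mod 5 = 3
i=1: (i + s[i]) mod n = (1 + 5) mod 5 = 1
i=2: (i + s[i]) mod n = (2 + 1) mod 5 = 3
i=3: (i + s[i]) mod n = (3 + 9) mod 5 = 2
i=4: (i + s[i]) mod n = (4 + 9) mod 5 = 3
Residues: [3, 1, 3, 2, 3], distinct: False

Answer: invalid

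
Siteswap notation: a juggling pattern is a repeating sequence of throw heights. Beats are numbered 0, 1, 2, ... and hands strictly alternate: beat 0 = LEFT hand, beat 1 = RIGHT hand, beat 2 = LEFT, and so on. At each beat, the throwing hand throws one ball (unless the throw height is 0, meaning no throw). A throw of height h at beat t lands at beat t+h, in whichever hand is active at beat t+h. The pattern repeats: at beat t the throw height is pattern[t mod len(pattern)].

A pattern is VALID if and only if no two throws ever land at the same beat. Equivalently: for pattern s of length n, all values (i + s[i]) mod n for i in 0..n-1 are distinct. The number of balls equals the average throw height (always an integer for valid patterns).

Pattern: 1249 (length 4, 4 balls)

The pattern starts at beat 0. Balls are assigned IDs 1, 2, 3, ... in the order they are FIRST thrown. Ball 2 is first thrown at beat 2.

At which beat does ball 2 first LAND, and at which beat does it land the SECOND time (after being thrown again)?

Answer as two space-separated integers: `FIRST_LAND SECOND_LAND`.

Answer: 6 10

Derivation:
Beat 0 (L): throw ball1 h=1 -> lands@1:R; in-air after throw: [b1@1:R]
Beat 1 (R): throw ball1 h=2 -> lands@3:R; in-air after throw: [b1@3:R]
Beat 2 (L): throw ball2 h=4 -> lands@6:L; in-air after throw: [b1@3:R b2@6:L]
Beat 3 (R): throw ball1 h=9 -> lands@12:L; in-air after throw: [b2@6:L b1@12:L]
Beat 4 (L): throw ball3 h=1 -> lands@5:R; in-air after throw: [b3@5:R b2@6:L b1@12:L]
Beat 5 (R): throw ball3 h=2 -> lands@7:R; in-air after throw: [b2@6:L b3@7:R b1@12:L]
Beat 6 (L): throw ball2 h=4 -> lands@10:L; in-air after throw: [b3@7:R b2@10:L b1@12:L]
Beat 7 (R): throw ball3 h=9 -> lands@16:L; in-air after throw: [b2@10:L b1@12:L b3@16:L]
Beat 8 (L): throw ball4 h=1 -> lands@9:R; in-air after throw: [b4@9:R b2@10:L b1@12:L b3@16:L]
Beat 9 (R): throw ball4 h=2 -> lands@11:R; in-air after throw: [b2@10:L b4@11:R b1@12:L b3@16:L]
Beat 10 (L): throw ball2 h=4 -> lands@14:L; in-air after throw: [b4@11:R b1@12:L b2@14:L b3@16:L]
Ball 2: thrown@2 h=4 -> first land @6; rethrown@6 h=4 -> second land @10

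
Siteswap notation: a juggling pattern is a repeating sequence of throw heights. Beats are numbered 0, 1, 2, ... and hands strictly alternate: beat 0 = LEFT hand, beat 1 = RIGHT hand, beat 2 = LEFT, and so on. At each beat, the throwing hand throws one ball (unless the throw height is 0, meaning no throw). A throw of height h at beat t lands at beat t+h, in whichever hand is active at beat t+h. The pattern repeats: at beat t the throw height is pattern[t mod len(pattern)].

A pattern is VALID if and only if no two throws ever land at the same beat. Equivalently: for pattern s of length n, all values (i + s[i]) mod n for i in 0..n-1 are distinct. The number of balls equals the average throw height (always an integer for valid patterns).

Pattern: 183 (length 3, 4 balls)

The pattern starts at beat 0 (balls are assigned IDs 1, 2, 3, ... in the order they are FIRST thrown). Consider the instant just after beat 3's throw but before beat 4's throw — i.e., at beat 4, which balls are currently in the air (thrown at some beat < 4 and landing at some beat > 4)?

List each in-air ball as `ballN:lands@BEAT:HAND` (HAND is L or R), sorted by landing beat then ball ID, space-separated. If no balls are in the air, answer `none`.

Answer: ball2:lands@5:R ball1:lands@9:R

Derivation:
Beat 0 (L): throw ball1 h=1 -> lands@1:R; in-air after throw: [b1@1:R]
Beat 1 (R): throw ball1 h=8 -> lands@9:R; in-air after throw: [b1@9:R]
Beat 2 (L): throw ball2 h=3 -> lands@5:R; in-air after throw: [b2@5:R b1@9:R]
Beat 3 (R): throw ball3 h=1 -> lands@4:L; in-air after throw: [b3@4:L b2@5:R b1@9:R]
Beat 4 (L): throw ball3 h=8 -> lands@12:L; in-air after throw: [b2@5:R b1@9:R b3@12:L]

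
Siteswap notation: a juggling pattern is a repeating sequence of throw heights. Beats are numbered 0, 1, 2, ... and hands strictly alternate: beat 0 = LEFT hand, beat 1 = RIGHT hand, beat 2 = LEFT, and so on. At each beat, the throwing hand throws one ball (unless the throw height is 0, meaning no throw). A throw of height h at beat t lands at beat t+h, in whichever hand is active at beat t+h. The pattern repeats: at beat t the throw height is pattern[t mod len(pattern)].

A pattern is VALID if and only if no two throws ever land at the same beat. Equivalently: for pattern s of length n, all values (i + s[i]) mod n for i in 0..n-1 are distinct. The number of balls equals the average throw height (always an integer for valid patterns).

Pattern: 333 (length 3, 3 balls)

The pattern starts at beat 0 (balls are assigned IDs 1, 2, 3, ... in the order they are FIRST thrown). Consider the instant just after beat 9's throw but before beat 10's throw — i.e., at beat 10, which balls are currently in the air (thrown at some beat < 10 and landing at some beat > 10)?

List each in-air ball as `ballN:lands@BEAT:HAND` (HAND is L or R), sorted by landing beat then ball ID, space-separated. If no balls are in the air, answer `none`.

Beat 0 (L): throw ball1 h=3 -> lands@3:R; in-air after throw: [b1@3:R]
Beat 1 (R): throw ball2 h=3 -> lands@4:L; in-air after throw: [b1@3:R b2@4:L]
Beat 2 (L): throw ball3 h=3 -> lands@5:R; in-air after throw: [b1@3:R b2@4:L b3@5:R]
Beat 3 (R): throw ball1 h=3 -> lands@6:L; in-air after throw: [b2@4:L b3@5:R b1@6:L]
Beat 4 (L): throw ball2 h=3 -> lands@7:R; in-air after throw: [b3@5:R b1@6:L b2@7:R]
Beat 5 (R): throw ball3 h=3 -> lands@8:L; in-air after throw: [b1@6:L b2@7:R b3@8:L]
Beat 6 (L): throw ball1 h=3 -> lands@9:R; in-air after throw: [b2@7:R b3@8:L b1@9:R]
Beat 7 (R): throw ball2 h=3 -> lands@10:L; in-air after throw: [b3@8:L b1@9:R b2@10:L]
Beat 8 (L): throw ball3 h=3 -> lands@11:R; in-air after throw: [b1@9:R b2@10:L b3@11:R]
Beat 9 (R): throw ball1 h=3 -> lands@12:L; in-air after throw: [b2@10:L b3@11:R b1@12:L]
Beat 10 (L): throw ball2 h=3 -> lands@13:R; in-air after throw: [b3@11:R b1@12:L b2@13:R]

Answer: ball3:lands@11:R ball1:lands@12:L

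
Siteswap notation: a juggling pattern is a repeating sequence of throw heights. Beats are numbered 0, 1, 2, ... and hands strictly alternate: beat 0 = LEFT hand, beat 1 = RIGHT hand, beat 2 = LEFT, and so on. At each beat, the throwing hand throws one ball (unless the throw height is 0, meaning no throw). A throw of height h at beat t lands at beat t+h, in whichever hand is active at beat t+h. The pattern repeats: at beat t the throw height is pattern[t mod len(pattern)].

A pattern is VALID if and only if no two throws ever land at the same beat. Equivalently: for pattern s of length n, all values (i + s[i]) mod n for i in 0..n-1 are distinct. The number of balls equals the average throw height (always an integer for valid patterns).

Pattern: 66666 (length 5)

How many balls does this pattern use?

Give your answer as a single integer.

Answer: 6

Derivation:
Pattern = [6, 6, 6, 6, 6], length n = 5
  position 0: throw height = 6, running sum = 6
  position 1: throw height = 6, running sum = 12
  position 2: throw height = 6, running sum = 18
  position 3: throw height = 6, running sum = 24
  position 4: throw height = 6, running sum = 30
Total sum = 30; balls = sum / n = 30 / 5 = 6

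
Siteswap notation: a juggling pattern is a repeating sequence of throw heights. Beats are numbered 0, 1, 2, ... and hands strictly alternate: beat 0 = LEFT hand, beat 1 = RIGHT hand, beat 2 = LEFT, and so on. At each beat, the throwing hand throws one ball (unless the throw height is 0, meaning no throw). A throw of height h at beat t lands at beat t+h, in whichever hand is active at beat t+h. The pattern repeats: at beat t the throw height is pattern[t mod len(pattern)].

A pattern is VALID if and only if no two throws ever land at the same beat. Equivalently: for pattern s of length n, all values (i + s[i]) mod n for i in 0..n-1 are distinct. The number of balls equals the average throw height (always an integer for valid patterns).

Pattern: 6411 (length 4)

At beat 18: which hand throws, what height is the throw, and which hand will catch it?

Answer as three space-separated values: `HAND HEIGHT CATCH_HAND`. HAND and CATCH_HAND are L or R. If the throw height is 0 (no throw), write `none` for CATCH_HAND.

Beat 18: 18 mod 2 = 0, so hand = L
Throw height = pattern[18 mod 4] = pattern[2] = 1
Lands at beat 18+1=19, 19 mod 2 = 1, so catch hand = R

Answer: L 1 R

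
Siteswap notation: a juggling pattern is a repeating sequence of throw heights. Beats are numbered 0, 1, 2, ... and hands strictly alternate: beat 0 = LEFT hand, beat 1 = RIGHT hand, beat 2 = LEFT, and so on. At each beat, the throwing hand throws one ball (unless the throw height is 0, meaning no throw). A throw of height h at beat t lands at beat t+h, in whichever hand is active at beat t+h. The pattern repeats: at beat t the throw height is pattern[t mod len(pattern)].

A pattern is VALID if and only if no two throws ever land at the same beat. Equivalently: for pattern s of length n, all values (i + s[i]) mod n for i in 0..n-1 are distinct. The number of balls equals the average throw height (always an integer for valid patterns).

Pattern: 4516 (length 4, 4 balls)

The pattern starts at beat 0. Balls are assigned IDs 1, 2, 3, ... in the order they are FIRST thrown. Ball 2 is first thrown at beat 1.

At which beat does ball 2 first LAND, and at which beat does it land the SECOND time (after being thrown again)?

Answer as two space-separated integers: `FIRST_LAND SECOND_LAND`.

Answer: 6 7

Derivation:
Beat 0 (L): throw ball1 h=4 -> lands@4:L; in-air after throw: [b1@4:L]
Beat 1 (R): throw ball2 h=5 -> lands@6:L; in-air after throw: [b1@4:L b2@6:L]
Beat 2 (L): throw ball3 h=1 -> lands@3:R; in-air after throw: [b3@3:R b1@4:L b2@6:L]
Beat 3 (R): throw ball3 h=6 -> lands@9:R; in-air after throw: [b1@4:L b2@6:L b3@9:R]
Beat 4 (L): throw ball1 h=4 -> lands@8:L; in-air after throw: [b2@6:L b1@8:L b3@9:R]
Beat 5 (R): throw ball4 h=5 -> lands@10:L; in-air after throw: [b2@6:L b1@8:L b3@9:R b4@10:L]
Beat 6 (L): throw ball2 h=1 -> lands@7:R; in-air after throw: [b2@7:R b1@8:L b3@9:R b4@10:L]
Beat 7 (R): throw ball2 h=6 -> lands@13:R; in-air after throw: [b1@8:L b3@9:R b4@10:L b2@13:R]
Ball 2: thrown@1 h=5 -> first land @6; rethrown@6 h=1 -> second land @7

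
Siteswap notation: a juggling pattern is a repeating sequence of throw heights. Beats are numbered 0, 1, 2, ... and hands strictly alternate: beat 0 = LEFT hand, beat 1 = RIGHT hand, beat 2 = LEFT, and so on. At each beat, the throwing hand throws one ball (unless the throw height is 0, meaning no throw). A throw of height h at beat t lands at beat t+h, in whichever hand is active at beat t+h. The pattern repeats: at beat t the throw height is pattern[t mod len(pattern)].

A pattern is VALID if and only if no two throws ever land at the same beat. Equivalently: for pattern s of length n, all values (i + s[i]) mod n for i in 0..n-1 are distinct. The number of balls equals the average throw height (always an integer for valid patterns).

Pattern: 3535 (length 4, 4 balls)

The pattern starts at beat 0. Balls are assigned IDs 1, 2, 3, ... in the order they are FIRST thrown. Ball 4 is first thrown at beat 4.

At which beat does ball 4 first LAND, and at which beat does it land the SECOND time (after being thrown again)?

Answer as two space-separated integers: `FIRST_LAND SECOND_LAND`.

Answer: 7 12

Derivation:
Beat 0 (L): throw ball1 h=3 -> lands@3:R; in-air after throw: [b1@3:R]
Beat 1 (R): throw ball2 h=5 -> lands@6:L; in-air after throw: [b1@3:R b2@6:L]
Beat 2 (L): throw ball3 h=3 -> lands@5:R; in-air after throw: [b1@3:R b3@5:R b2@6:L]
Beat 3 (R): throw ball1 h=5 -> lands@8:L; in-air after throw: [b3@5:R b2@6:L b1@8:L]
Beat 4 (L): throw ball4 h=3 -> lands@7:R; in-air after throw: [b3@5:R b2@6:L b4@7:R b1@8:L]
Beat 5 (R): throw ball3 h=5 -> lands@10:L; in-air after throw: [b2@6:L b4@7:R b1@8:L b3@10:L]
Beat 6 (L): throw ball2 h=3 -> lands@9:R; in-air after throw: [b4@7:R b1@8:L b2@9:R b3@10:L]
Beat 7 (R): throw ball4 h=5 -> lands@12:L; in-air after throw: [b1@8:L b2@9:R b3@10:L b4@12:L]
Beat 8 (L): throw ball1 h=3 -> lands@11:R; in-air after throw: [b2@9:R b3@10:L b1@11:R b4@12:L]
Beat 9 (R): throw ball2 h=5 -> lands@14:L; in-air after throw: [b3@10:L b1@11:R b4@12:L b2@14:L]
Beat 10 (L): throw ball3 h=3 -> lands@13:R; in-air after throw: [b1@11:R b4@12:L b3@13:R b2@14:L]
Beat 11 (R): throw ball1 h=5 -> lands@16:L; in-air after throw: [b4@12:L b3@13:R b2@14:L b1@16:L]
Beat 12 (L): throw ball4 h=3 -> lands@15:R; in-air after throw: [b3@13:R b2@14:L b4@15:R b1@16:L]
Ball 4: thrown@4 h=3 -> first land @7; rethrown@7 h=5 -> second land @12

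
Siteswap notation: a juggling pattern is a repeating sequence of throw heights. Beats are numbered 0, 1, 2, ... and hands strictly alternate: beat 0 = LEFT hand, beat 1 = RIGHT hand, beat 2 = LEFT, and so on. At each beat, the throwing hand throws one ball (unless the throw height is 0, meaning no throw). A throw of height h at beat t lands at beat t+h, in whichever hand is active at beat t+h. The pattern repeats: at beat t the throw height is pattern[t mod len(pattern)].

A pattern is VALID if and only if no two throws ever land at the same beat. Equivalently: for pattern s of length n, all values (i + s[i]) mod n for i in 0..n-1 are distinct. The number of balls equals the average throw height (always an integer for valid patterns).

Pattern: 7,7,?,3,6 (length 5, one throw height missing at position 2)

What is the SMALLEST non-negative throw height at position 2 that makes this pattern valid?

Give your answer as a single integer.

i=0: (0 + 7) mod 5 = 2
i=1: (1 + 7) mod 5 = 3
i=2: s[i]=? (unknown)
i=3: (3 + 3) mod 5 = 1
i=4: (4 + 6) mod 5 = 0
Known residues: [0, 1, 2, 3]; need a permutation of 0..4, so missing residue r = 4
Need (2 + s) mod 5 = 4; smallest s = (4 - 2) mod 5 = 2

Answer: 2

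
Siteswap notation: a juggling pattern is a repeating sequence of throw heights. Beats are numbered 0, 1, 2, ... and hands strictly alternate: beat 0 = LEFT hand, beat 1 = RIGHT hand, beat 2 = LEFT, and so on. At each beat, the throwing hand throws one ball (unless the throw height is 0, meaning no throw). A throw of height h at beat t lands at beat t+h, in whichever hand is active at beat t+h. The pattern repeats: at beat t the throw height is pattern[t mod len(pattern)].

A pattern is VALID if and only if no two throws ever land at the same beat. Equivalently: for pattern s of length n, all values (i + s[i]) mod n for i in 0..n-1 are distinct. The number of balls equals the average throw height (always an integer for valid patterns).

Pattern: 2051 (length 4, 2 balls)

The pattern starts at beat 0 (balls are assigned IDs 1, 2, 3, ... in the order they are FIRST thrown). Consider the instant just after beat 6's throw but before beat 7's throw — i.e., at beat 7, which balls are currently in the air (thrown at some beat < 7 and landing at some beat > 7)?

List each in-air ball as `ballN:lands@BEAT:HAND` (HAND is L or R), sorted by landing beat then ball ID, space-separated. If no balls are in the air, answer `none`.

Answer: ball2:lands@11:R

Derivation:
Beat 0 (L): throw ball1 h=2 -> lands@2:L; in-air after throw: [b1@2:L]
Beat 2 (L): throw ball1 h=5 -> lands@7:R; in-air after throw: [b1@7:R]
Beat 3 (R): throw ball2 h=1 -> lands@4:L; in-air after throw: [b2@4:L b1@7:R]
Beat 4 (L): throw ball2 h=2 -> lands@6:L; in-air after throw: [b2@6:L b1@7:R]
Beat 6 (L): throw ball2 h=5 -> lands@11:R; in-air after throw: [b1@7:R b2@11:R]
Beat 7 (R): throw ball1 h=1 -> lands@8:L; in-air after throw: [b1@8:L b2@11:R]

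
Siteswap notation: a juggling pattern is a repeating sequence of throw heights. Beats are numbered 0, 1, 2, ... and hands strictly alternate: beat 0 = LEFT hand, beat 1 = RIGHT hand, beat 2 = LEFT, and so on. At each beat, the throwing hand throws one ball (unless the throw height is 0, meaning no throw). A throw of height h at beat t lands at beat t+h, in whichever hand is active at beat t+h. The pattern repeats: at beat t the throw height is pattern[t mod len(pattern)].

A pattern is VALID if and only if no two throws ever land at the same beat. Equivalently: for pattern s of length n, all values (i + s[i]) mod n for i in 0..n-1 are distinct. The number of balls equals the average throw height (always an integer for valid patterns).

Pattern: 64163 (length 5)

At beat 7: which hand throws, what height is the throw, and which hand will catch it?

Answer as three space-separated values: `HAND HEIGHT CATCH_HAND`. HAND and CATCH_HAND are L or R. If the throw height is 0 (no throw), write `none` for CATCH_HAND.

Answer: R 1 L

Derivation:
Beat 7: 7 mod 2 = 1, so hand = R
Throw height = pattern[7 mod 5] = pattern[2] = 1
Lands at beat 7+1=8, 8 mod 2 = 0, so catch hand = L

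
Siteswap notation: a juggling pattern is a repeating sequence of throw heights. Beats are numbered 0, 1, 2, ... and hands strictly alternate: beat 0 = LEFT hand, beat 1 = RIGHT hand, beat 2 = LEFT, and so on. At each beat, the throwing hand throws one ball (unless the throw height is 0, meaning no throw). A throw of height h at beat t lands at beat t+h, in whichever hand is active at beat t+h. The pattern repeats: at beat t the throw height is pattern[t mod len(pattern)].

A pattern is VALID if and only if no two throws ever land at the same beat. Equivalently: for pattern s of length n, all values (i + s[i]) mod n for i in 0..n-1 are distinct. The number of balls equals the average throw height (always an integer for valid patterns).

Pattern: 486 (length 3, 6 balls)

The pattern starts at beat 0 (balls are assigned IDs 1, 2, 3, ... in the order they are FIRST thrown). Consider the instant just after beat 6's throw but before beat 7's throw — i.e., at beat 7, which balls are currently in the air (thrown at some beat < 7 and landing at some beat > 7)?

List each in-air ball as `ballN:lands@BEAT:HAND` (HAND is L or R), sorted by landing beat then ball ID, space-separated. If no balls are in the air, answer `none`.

Answer: ball3:lands@8:L ball2:lands@9:R ball6:lands@10:L ball5:lands@11:R ball1:lands@12:L

Derivation:
Beat 0 (L): throw ball1 h=4 -> lands@4:L; in-air after throw: [b1@4:L]
Beat 1 (R): throw ball2 h=8 -> lands@9:R; in-air after throw: [b1@4:L b2@9:R]
Beat 2 (L): throw ball3 h=6 -> lands@8:L; in-air after throw: [b1@4:L b3@8:L b2@9:R]
Beat 3 (R): throw ball4 h=4 -> lands@7:R; in-air after throw: [b1@4:L b4@7:R b3@8:L b2@9:R]
Beat 4 (L): throw ball1 h=8 -> lands@12:L; in-air after throw: [b4@7:R b3@8:L b2@9:R b1@12:L]
Beat 5 (R): throw ball5 h=6 -> lands@11:R; in-air after throw: [b4@7:R b3@8:L b2@9:R b5@11:R b1@12:L]
Beat 6 (L): throw ball6 h=4 -> lands@10:L; in-air after throw: [b4@7:R b3@8:L b2@9:R b6@10:L b5@11:R b1@12:L]
Beat 7 (R): throw ball4 h=8 -> lands@15:R; in-air after throw: [b3@8:L b2@9:R b6@10:L b5@11:R b1@12:L b4@15:R]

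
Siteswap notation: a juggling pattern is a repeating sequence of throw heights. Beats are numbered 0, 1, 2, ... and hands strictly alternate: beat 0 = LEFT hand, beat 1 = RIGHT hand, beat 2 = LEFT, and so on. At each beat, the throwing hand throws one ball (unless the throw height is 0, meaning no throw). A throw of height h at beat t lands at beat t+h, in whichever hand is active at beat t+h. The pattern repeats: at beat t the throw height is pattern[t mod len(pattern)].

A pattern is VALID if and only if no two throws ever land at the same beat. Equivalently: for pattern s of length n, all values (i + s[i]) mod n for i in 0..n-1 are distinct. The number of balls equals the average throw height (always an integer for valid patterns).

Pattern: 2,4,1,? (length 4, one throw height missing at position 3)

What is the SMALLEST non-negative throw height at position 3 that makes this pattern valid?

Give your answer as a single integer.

i=0: (0 + 2) mod 4 = 2
i=1: (1 + 4) mod 4 = 1
i=2: (2 + 1) mod 4 = 3
i=3: s[i]=? (unknown)
Known residues: [1, 2, 3]; need a permutation of 0..3, so missing residue r = 0
Need (3 + s) mod 4 = 0; smallest s = (0 - 3) mod 4 = 1

Answer: 1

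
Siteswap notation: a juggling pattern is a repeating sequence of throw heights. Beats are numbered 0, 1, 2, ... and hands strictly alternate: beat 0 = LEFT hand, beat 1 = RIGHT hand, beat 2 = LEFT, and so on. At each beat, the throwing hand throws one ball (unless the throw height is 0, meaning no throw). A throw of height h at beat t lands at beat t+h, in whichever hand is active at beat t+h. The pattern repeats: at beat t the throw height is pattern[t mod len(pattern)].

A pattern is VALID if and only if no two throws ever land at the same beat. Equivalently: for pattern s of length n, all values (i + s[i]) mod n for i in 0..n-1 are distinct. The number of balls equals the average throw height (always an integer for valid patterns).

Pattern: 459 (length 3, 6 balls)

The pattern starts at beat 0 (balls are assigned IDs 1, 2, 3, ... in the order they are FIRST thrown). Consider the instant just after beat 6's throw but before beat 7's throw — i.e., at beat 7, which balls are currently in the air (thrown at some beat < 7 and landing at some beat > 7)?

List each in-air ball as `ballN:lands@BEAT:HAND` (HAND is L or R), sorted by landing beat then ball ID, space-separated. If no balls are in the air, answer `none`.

Answer: ball1:lands@9:R ball2:lands@10:L ball3:lands@11:R ball5:lands@14:L

Derivation:
Beat 0 (L): throw ball1 h=4 -> lands@4:L; in-air after throw: [b1@4:L]
Beat 1 (R): throw ball2 h=5 -> lands@6:L; in-air after throw: [b1@4:L b2@6:L]
Beat 2 (L): throw ball3 h=9 -> lands@11:R; in-air after throw: [b1@4:L b2@6:L b3@11:R]
Beat 3 (R): throw ball4 h=4 -> lands@7:R; in-air after throw: [b1@4:L b2@6:L b4@7:R b3@11:R]
Beat 4 (L): throw ball1 h=5 -> lands@9:R; in-air after throw: [b2@6:L b4@7:R b1@9:R b3@11:R]
Beat 5 (R): throw ball5 h=9 -> lands@14:L; in-air after throw: [b2@6:L b4@7:R b1@9:R b3@11:R b5@14:L]
Beat 6 (L): throw ball2 h=4 -> lands@10:L; in-air after throw: [b4@7:R b1@9:R b2@10:L b3@11:R b5@14:L]
Beat 7 (R): throw ball4 h=5 -> lands@12:L; in-air after throw: [b1@9:R b2@10:L b3@11:R b4@12:L b5@14:L]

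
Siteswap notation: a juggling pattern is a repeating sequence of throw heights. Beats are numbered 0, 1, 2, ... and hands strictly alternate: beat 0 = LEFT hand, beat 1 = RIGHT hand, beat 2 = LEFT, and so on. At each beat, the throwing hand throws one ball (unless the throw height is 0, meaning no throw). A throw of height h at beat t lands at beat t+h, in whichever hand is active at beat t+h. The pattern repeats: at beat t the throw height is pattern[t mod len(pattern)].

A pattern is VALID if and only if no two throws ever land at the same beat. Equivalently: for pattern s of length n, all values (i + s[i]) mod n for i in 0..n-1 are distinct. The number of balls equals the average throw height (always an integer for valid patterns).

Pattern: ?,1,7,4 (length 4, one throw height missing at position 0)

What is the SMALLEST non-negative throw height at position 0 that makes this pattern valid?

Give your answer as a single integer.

i=0: s[i]=? (unknown)
i=1: (1 + 1) mod 4 = 2
i=2: (2 + 7) mod 4 = 1
i=3: (3 + 4) mod 4 = 3
Known residues: [1, 2, 3]; need a permutation of 0..3, so missing residue r = 0
Need (0 + s) mod 4 = 0; smallest s = (0 - 0) mod 4 = 0

Answer: 0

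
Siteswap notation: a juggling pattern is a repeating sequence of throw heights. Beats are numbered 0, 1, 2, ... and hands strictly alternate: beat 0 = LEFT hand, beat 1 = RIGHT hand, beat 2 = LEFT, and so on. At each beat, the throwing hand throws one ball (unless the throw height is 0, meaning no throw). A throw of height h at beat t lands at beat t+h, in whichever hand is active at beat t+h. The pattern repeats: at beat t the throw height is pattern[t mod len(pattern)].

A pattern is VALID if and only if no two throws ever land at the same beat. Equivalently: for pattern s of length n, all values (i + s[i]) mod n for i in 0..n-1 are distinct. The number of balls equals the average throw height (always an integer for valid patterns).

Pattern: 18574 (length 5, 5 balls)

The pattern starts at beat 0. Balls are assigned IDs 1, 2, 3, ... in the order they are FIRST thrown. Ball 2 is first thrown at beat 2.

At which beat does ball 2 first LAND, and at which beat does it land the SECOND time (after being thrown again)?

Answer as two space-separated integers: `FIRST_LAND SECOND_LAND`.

Answer: 7 12

Derivation:
Beat 0 (L): throw ball1 h=1 -> lands@1:R; in-air after throw: [b1@1:R]
Beat 1 (R): throw ball1 h=8 -> lands@9:R; in-air after throw: [b1@9:R]
Beat 2 (L): throw ball2 h=5 -> lands@7:R; in-air after throw: [b2@7:R b1@9:R]
Beat 3 (R): throw ball3 h=7 -> lands@10:L; in-air after throw: [b2@7:R b1@9:R b3@10:L]
Beat 4 (L): throw ball4 h=4 -> lands@8:L; in-air after throw: [b2@7:R b4@8:L b1@9:R b3@10:L]
Beat 5 (R): throw ball5 h=1 -> lands@6:L; in-air after throw: [b5@6:L b2@7:R b4@8:L b1@9:R b3@10:L]
Beat 6 (L): throw ball5 h=8 -> lands@14:L; in-air after throw: [b2@7:R b4@8:L b1@9:R b3@10:L b5@14:L]
Beat 7 (R): throw ball2 h=5 -> lands@12:L; in-air after throw: [b4@8:L b1@9:R b3@10:L b2@12:L b5@14:L]
Beat 8 (L): throw ball4 h=7 -> lands@15:R; in-air after throw: [b1@9:R b3@10:L b2@12:L b5@14:L b4@15:R]
Beat 9 (R): throw ball1 h=4 -> lands@13:R; in-air after throw: [b3@10:L b2@12:L b1@13:R b5@14:L b4@15:R]
Beat 10 (L): throw ball3 h=1 -> lands@11:R; in-air after throw: [b3@11:R b2@12:L b1@13:R b5@14:L b4@15:R]
Beat 11 (R): throw ball3 h=8 -> lands@19:R; in-air after throw: [b2@12:L b1@13:R b5@14:L b4@15:R b3@19:R]
Ball 2: thrown@2 h=5 -> first land @7; rethrown@7 h=5 -> second land @12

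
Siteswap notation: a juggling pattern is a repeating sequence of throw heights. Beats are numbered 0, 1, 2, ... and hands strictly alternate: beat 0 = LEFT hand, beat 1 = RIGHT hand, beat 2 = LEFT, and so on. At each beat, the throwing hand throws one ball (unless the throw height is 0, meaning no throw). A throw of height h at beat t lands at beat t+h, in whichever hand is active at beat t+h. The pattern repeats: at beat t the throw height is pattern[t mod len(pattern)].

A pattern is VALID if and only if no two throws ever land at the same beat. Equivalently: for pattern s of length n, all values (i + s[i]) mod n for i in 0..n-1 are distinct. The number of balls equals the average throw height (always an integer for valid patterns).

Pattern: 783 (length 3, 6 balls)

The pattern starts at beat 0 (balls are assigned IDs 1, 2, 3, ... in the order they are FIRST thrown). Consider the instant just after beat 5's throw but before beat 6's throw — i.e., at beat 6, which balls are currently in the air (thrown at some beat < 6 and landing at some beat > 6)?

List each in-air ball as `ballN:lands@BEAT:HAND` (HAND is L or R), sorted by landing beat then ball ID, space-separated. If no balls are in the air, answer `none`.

Beat 0 (L): throw ball1 h=7 -> lands@7:R; in-air after throw: [b1@7:R]
Beat 1 (R): throw ball2 h=8 -> lands@9:R; in-air after throw: [b1@7:R b2@9:R]
Beat 2 (L): throw ball3 h=3 -> lands@5:R; in-air after throw: [b3@5:R b1@7:R b2@9:R]
Beat 3 (R): throw ball4 h=7 -> lands@10:L; in-air after throw: [b3@5:R b1@7:R b2@9:R b4@10:L]
Beat 4 (L): throw ball5 h=8 -> lands@12:L; in-air after throw: [b3@5:R b1@7:R b2@9:R b4@10:L b5@12:L]
Beat 5 (R): throw ball3 h=3 -> lands@8:L; in-air after throw: [b1@7:R b3@8:L b2@9:R b4@10:L b5@12:L]
Beat 6 (L): throw ball6 h=7 -> lands@13:R; in-air after throw: [b1@7:R b3@8:L b2@9:R b4@10:L b5@12:L b6@13:R]

Answer: ball1:lands@7:R ball3:lands@8:L ball2:lands@9:R ball4:lands@10:L ball5:lands@12:L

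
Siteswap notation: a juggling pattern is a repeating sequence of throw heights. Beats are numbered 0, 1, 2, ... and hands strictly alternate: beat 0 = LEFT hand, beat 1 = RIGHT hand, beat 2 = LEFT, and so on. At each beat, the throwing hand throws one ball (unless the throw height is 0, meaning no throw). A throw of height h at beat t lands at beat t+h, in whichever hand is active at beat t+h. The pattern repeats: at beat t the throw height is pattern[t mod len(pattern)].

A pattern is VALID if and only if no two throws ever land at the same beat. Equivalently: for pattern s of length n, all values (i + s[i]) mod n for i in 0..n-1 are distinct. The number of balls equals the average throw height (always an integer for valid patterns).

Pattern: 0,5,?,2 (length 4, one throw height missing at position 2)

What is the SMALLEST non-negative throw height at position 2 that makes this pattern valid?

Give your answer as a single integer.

i=0: (0 + 0) mod 4 = 0
i=1: (1 + 5) mod 4 = 2
i=2: s[i]=? (unknown)
i=3: (3 + 2) mod 4 = 1
Known residues: [0, 1, 2]; need a permutation of 0..3, so missing residue r = 3
Need (2 + s) mod 4 = 3; smallest s = (3 - 2) mod 4 = 1

Answer: 1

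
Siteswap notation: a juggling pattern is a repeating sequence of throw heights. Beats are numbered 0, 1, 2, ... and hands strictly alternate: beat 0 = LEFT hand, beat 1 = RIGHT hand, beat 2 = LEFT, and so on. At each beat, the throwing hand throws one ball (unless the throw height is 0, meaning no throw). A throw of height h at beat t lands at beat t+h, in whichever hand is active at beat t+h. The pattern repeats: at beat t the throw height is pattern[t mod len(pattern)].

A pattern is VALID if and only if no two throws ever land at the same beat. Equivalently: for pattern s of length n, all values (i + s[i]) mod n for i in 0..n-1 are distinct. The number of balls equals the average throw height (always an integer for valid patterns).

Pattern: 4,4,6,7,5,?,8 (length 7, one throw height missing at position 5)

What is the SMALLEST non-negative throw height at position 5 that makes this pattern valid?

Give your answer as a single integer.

i=0: (0 + 4) mod 7 = 4
i=1: (1 + 4) mod 7 = 5
i=2: (2 + 6) mod 7 = 1
i=3: (3 + 7) mod 7 = 3
i=4: (4 + 5) mod 7 = 2
i=5: s[i]=? (unknown)
i=6: (6 + 8) mod 7 = 0
Known residues: [0, 1, 2, 3, 4, 5]; need a permutation of 0..6, so missing residue r = 6
Need (5 + s) mod 7 = 6; smallest s = (6 - 5) mod 7 = 1

Answer: 1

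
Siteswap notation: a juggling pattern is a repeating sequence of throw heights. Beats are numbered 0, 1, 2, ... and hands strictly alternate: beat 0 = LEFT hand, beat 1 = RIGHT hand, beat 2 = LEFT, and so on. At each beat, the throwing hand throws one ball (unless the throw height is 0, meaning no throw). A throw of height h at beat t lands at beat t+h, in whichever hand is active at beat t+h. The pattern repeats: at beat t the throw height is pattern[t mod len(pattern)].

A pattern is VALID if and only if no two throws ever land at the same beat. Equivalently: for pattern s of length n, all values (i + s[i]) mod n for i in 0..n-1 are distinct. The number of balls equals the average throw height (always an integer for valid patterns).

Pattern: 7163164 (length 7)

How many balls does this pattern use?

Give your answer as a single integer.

Pattern = [7, 1, 6, 3, 1, 6, 4], length n = 7
  position 0: throw height = 7, running sum = 7
  position 1: throw height = 1, running sum = 8
  position 2: throw height = 6, running sum = 14
  position 3: throw height = 3, running sum = 17
  position 4: throw height = 1, running sum = 18
  position 5: throw height = 6, running sum = 24
  position 6: throw height = 4, running sum = 28
Total sum = 28; balls = sum / n = 28 / 7 = 4

Answer: 4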